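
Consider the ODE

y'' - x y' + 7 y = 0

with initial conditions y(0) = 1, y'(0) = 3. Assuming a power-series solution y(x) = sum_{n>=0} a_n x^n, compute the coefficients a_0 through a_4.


Ansatz: y(x) = sum_{n>=0} a_n x^n, so y'(x) = sum_{n>=1} n a_n x^(n-1) and y''(x) = sum_{n>=2} n(n-1) a_n x^(n-2).
Substitute into P(x) y'' + Q(x) y' + R(x) y = 0 with P(x) = 1, Q(x) = -x, R(x) = 7, and match powers of x.
Initial conditions: a_0 = 1, a_1 = 3.
Setting the coefficient of each power of x to zero and solving order by order (substituting the coefficients already found):
  x^0: 2 a_2 + 7 a_0 = 0  ->  2 a_2 = -7 a_0 = -7  ->  a_2 = -7/2
  x^1: 6 a_3 + 6 a_1 = 0  ->  6 a_3 = -6 a_1 = -18  ->  a_3 = -3
  x^2: 12 a_4 + 5 a_2 = 0  ->  12 a_4 = -5 a_2 = 35/2  ->  a_4 = 35/24
Truncated series: y(x) = 1 + 3 x - (7/2) x^2 - 3 x^3 + (35/24) x^4 + O(x^5).

a_0 = 1; a_1 = 3; a_2 = -7/2; a_3 = -3; a_4 = 35/24


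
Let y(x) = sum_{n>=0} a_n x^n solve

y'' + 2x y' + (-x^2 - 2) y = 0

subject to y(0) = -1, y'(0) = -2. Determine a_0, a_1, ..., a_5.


Ansatz: y(x) = sum_{n>=0} a_n x^n, so y'(x) = sum_{n>=1} n a_n x^(n-1) and y''(x) = sum_{n>=2} n(n-1) a_n x^(n-2).
Substitute into P(x) y'' + Q(x) y' + R(x) y = 0 with P(x) = 1, Q(x) = 2x, R(x) = -x^2 - 2, and match powers of x.
Initial conditions: a_0 = -1, a_1 = -2.
Setting the coefficient of each power of x to zero and solving order by order (substituting the coefficients already found):
  x^0: 2 a_2 - 2 a_0 = 0  ->  2 a_2 = 2 a_0 = -2  ->  a_2 = -1
  x^1: 6 a_3 = 0  ->  a_3 = 0
  x^2: 12 a_4 + 2 a_2 - a_0 = 0  ->  12 a_4 = -2 a_2 + a_0 = 1  ->  a_4 = 1/12
  x^3: 20 a_5 + 4 a_3 - a_1 = 0  ->  20 a_5 = -4 a_3 + a_1 = -2  ->  a_5 = -1/10
Truncated series: y(x) = -1 - 2 x - x^2 + (1/12) x^4 - (1/10) x^5 + O(x^6).

a_0 = -1; a_1 = -2; a_2 = -1; a_3 = 0; a_4 = 1/12; a_5 = -1/10


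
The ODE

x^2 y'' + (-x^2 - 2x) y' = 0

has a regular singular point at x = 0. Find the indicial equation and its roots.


Divide by x^2 to reach normal form y'' + P_1(x) y' + P_2(x) y = 0 with P_1(x) = -1 - 2/x and P_2(x) = 0.
x = 0 is a singular point because the y'-coefficient -1 - 2/x has a pole at x = 0.
It is a regular singular point because x P_1(x) = p(x) = -x - 2 and x^2 P_2(x) = q(x) = 0 are polynomials, hence analytic at x = 0.
p(0) = -2,  q(0) = 0.
Indicial equation: r(r-1) + p(0) r + q(0) = 0, i.e. r^2 + (p(0) - 1) r + q(0) = 0, i.e. r^2 - 3 r = 0.
Discriminant: (-3)^2 - 4(0) = 9, so r = (3 ± 3)/2.
Solving: r_1 = 3, r_2 = 0.

indicial: r^2 - 3 r = 0; roots r_1 = 3, r_2 = 0


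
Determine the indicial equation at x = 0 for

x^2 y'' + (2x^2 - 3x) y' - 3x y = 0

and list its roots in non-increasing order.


Divide by x^2 to reach normal form y'' + P_1(x) y' + P_2(x) y = 0 with P_1(x) = 2 - 3/x and P_2(x) = -3/x.
x = 0 is a singular point because the y'-coefficient 2 - 3/x has a pole at x = 0 and the y-coefficient -3/x has a pole at x = 0.
It is a regular singular point because x P_1(x) = p(x) = 2x - 3 and x^2 P_2(x) = q(x) = -3x are polynomials, hence analytic at x = 0.
p(0) = -3,  q(0) = 0.
Indicial equation: r(r-1) + p(0) r + q(0) = 0, i.e. r^2 + (p(0) - 1) r + q(0) = 0, i.e. r^2 - 4 r = 0.
Discriminant: (-4)^2 - 4(0) = 16, so r = (4 ± 4)/2.
Solving: r_1 = 4, r_2 = 0.

indicial: r^2 - 4 r = 0; roots r_1 = 4, r_2 = 0


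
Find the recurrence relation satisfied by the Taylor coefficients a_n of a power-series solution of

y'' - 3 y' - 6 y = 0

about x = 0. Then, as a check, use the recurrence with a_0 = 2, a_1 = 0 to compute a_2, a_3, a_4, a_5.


Substitute y = sum_n a_n x^n.
y''(x) has coefficient (n+2)(n+1) a_{n+2} at x^n;
-3 y'(x) has coefficient -3 (n+1) a_{n+1} at x^n;
-6 y(x) has coefficient -6 a_n at x^n.
Matching x^n: (n+2)(n+1) a_{n+2} - 3 (n+1) a_{n+1} - 6 a_n = 0.
Thus a_{n+2} = [3 (n+1) a_{n+1} + 6 a_n] / ((n+1)(n+2)).

Check with a_0 = 2, a_1 = 0 (apply the recurrence for n = 0, 1, 2, 3): a_0 = 2, a_1 = 0, a_2 = 6, a_3 = 6, a_4 = 15/2, a_5 = 63/10.

a_(n+2) = [3 (n+1) a_(n+1) + 6 a_n] / ((n+1)(n+2)); check: a_0 = 2, a_1 = 0, a_2 = 6, a_3 = 6, a_4 = 15/2, a_5 = 63/10


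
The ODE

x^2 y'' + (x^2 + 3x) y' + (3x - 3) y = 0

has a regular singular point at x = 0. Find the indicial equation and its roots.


Divide by x^2 to reach normal form y'' + P_1(x) y' + P_2(x) y = 0 with P_1(x) = 1 + 3/x and P_2(x) = 3/x - 3/x^2.
x = 0 is a singular point because the y'-coefficient 1 + 3/x has a pole at x = 0 and the y-coefficient 3/x - 3/x^2 has a pole at x = 0.
It is a regular singular point because x P_1(x) = p(x) = x + 3 and x^2 P_2(x) = q(x) = 3x - 3 are polynomials, hence analytic at x = 0.
p(0) = 3,  q(0) = -3.
Indicial equation: r(r-1) + p(0) r + q(0) = 0, i.e. r^2 + (p(0) - 1) r + q(0) = 0, i.e. r^2 + 2 r - 3 = 0.
Discriminant: (2)^2 - 4(-3) = 16, so r = (-2 ± 4)/2.
Solving: r_1 = 1, r_2 = -3.

indicial: r^2 + 2 r - 3 = 0; roots r_1 = 1, r_2 = -3


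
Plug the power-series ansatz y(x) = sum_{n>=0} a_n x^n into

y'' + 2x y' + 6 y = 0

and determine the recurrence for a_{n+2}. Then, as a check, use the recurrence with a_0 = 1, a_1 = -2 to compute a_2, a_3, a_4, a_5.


Substitute y = sum_n a_n x^n.
y''(x) has coefficient (n+2)(n+1) a_{n+2} at x^n;
2 x y'(x) has coefficient 2 n a_n at x^n (shift);
6 y(x) has coefficient 6 a_n at x^n.
Matching x^n: (n+2)(n+1) a_{n+2} + (2n + 6) a_n = 0.
Thus a_{n+2} = (-2n - 6) / ((n+1)(n+2)) * a_n.

Check with a_0 = 1, a_1 = -2 (apply the recurrence for n = 0, 1, 2, 3): a_0 = 1, a_1 = -2, a_2 = -3, a_3 = 8/3, a_4 = 5/2, a_5 = -8/5.

a_(n+2) = (-2n - 6) / ((n+1)(n+2)) * a_n; check: a_0 = 1, a_1 = -2, a_2 = -3, a_3 = 8/3, a_4 = 5/2, a_5 = -8/5


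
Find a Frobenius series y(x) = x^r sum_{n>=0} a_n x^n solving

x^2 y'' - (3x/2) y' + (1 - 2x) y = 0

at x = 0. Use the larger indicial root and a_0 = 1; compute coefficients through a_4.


Write in Frobenius form y'' + (p(x)/x) y' + (q(x)/x^2) y = 0:
  p(x) = -3/2,  q(x) = 1 - 2x.
Indicial equation: r(r-1) + (-3/2) r + (1) = 0 -> roots r_1 = 2, r_2 = 1/2.
Take r = r_1 = 2. Let y(x) = x^r sum_{n>=0} a_n x^n with a_0 = 1.
Substitute y = x^r sum a_n x^n and match x^{r+n}. The recurrence is
  D(n) a_n - 2 a_{n-1} = 0,  where D(n) = (r+n)(r+n-1) + (-3/2)(r+n) + (1).
  a_n = 2 / D(n) * a_{n-1}.
Since the indicial polynomial factors as (r - r_1)(r - r_2), D(n) = (r_1 + n - r_1)(r_1 + n - r_2) = n(n + 3/2).
Evaluating step by step (a_0 = 1):
  n = 1: D(1) = 1(1 + 3/2) = 5/2; numerator = 2(1) = 2; a_1 = (2)/(5/2) = 4/5
  n = 2: D(2) = 2(2 + 3/2) = 7; numerator = 2(4/5) = 8/5; a_2 = (8/5)/(7) = 8/35
  n = 3: D(3) = 3(3 + 3/2) = 27/2; numerator = 2(8/35) = 16/35; a_3 = (16/35)/(27/2) = 32/945
  n = 4: D(4) = 4(4 + 3/2) = 22; numerator = 2(32/945) = 64/945; a_4 = (64/945)/(22) = 32/10395

r = 2; a_0 = 1; a_1 = 4/5; a_2 = 8/35; a_3 = 32/945; a_4 = 32/10395


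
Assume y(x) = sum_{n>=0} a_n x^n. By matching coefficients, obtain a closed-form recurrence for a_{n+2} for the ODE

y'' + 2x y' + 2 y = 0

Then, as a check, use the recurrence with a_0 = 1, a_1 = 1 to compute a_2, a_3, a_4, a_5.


Substitute y = sum_n a_n x^n.
y''(x) has coefficient (n+2)(n+1) a_{n+2} at x^n;
2 x y'(x) has coefficient 2 n a_n at x^n (shift);
2 y(x) has coefficient 2 a_n at x^n.
Matching x^n: (n+2)(n+1) a_{n+2} + (2n + 2) a_n = 0.
Thus a_{n+2} = (-2n - 2) / ((n+1)(n+2)) * a_n.

Check with a_0 = 1, a_1 = 1 (apply the recurrence for n = 0, 1, 2, 3): a_0 = 1, a_1 = 1, a_2 = -1, a_3 = -2/3, a_4 = 1/2, a_5 = 4/15.

a_(n+2) = (-2n - 2) / ((n+1)(n+2)) * a_n; check: a_0 = 1, a_1 = 1, a_2 = -1, a_3 = -2/3, a_4 = 1/2, a_5 = 4/15


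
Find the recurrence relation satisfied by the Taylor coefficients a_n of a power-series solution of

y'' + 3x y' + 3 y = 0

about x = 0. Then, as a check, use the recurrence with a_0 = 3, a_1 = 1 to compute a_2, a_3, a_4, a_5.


Substitute y = sum_n a_n x^n.
y''(x) has coefficient (n+2)(n+1) a_{n+2} at x^n;
3 x y'(x) has coefficient 3 n a_n at x^n (shift);
3 y(x) has coefficient 3 a_n at x^n.
Matching x^n: (n+2)(n+1) a_{n+2} + (3n + 3) a_n = 0.
Thus a_{n+2} = (-3n - 3) / ((n+1)(n+2)) * a_n.

Check with a_0 = 3, a_1 = 1 (apply the recurrence for n = 0, 1, 2, 3): a_0 = 3, a_1 = 1, a_2 = -9/2, a_3 = -1, a_4 = 27/8, a_5 = 3/5.

a_(n+2) = (-3n - 3) / ((n+1)(n+2)) * a_n; check: a_0 = 3, a_1 = 1, a_2 = -9/2, a_3 = -1, a_4 = 27/8, a_5 = 3/5


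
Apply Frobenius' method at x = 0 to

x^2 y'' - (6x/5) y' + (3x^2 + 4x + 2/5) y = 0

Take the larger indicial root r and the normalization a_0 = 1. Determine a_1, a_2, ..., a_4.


Write in Frobenius form y'' + (p(x)/x) y' + (q(x)/x^2) y = 0:
  p(x) = -6/5,  q(x) = 3x^2 + 4x + 2/5.
Indicial equation: r(r-1) + (-6/5) r + (2/5) = 0 -> roots r_1 = 2, r_2 = 1/5.
Take r = r_1 = 2. Let y(x) = x^r sum_{n>=0} a_n x^n with a_0 = 1.
Substitute y = x^r sum a_n x^n and match x^{r+n}. The recurrence is
  D(n) a_n + 4 a_{n-1} + 3 a_{n-2} = 0,  where D(n) = (r+n)(r+n-1) + (-6/5)(r+n) + (2/5).
  a_n = [-4 a_{n-1} - 3 a_{n-2}] / D(n).
Since the indicial polynomial factors as (r - r_1)(r - r_2), D(n) = (r_1 + n - r_1)(r_1 + n - r_2) = n(n + 9/5).
Evaluating step by step (a_0 = 1):
  n = 1: D(1) = 1(1 + 9/5) = 14/5; numerator = -4(1) = -4; a_1 = (-4)/(14/5) = -10/7
  n = 2: D(2) = 2(2 + 9/5) = 38/5; numerator = -4(-10/7) - 3(1) = 19/7; a_2 = (19/7)/(38/5) = 5/14
  n = 3: D(3) = 3(3 + 9/5) = 72/5; numerator = -4(5/14) - 3(-10/7) = 20/7; a_3 = (20/7)/(72/5) = 25/126
  n = 4: D(4) = 4(4 + 9/5) = 116/5; numerator = -4(25/126) - 3(5/14) = -235/126; a_4 = (-235/126)/(116/5) = -1175/14616

r = 2; a_0 = 1; a_1 = -10/7; a_2 = 5/14; a_3 = 25/126; a_4 = -1175/14616


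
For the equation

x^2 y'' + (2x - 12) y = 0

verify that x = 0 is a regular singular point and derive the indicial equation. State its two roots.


Divide by x^2 to reach normal form y'' + P_1(x) y' + P_2(x) y = 0 with P_1(x) = 0 and P_2(x) = 2/x - 12/x^2.
x = 0 is a singular point because the y-coefficient 2/x - 12/x^2 has a pole at x = 0.
It is a regular singular point because x P_1(x) = p(x) = 0 and x^2 P_2(x) = q(x) = 2x - 12 are polynomials, hence analytic at x = 0.
p(0) = 0,  q(0) = -12.
Indicial equation: r(r-1) + p(0) r + q(0) = 0, i.e. r^2 + (p(0) - 1) r + q(0) = 0, i.e. r^2 - 1 r - 12 = 0.
Discriminant: (-1)^2 - 4(-12) = 49, so r = (1 ± 7)/2.
Solving: r_1 = 4, r_2 = -3.

indicial: r^2 - 1 r - 12 = 0; roots r_1 = 4, r_2 = -3


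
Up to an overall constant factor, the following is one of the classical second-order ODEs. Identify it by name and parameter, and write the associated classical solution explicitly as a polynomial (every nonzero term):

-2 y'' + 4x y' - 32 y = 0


All three coefficients share the factor -2; dividing through by -2 gives  y'' - 2x y' + 16 y = 0.
This matches the Hermite equation y'' - 2x y' + 2n y = 0 with 2n = 16, so n = 8; the polynomial solution is H_8(x).
With y = sum_k a_k x^k, matching x^k gives (k+2)(k+1) a_{k+2} = 2(k - n) a_k = 2(k - 8) a_k. The right side vanishes at k = 8, so the series with the parity of 8 terminates at degree 8.
Standard normalization: leading coefficient of H_n is 2^n, so a_8 = 2^8 = 256. Work downward with a_k = (k+1)(k+2) a_{k+2} / (2(k - n)):
  a_6 = (7)(8)(256) / (2(6 - 8)) = 14336/(-4) = -3584
  a_4 = (5)(6)(-3584) / (2(4 - 8)) = -107520/(-8) = 13440
  a_2 = (3)(4)(13440) / (2(2 - 8)) = 161280/(-12) = -13440
  a_0 = (1)(2)(-13440) / (2(0 - 8)) = -26880/(-16) = 1680
Hence H_8(x) = 256 x^8 - 3584 x^6 + 13440 x^4 - 13440 x^2 + 1680.

H_8(x); series = 256 x^8 - 3584 x^6 + 13440 x^4 - 13440 x^2 + 1680


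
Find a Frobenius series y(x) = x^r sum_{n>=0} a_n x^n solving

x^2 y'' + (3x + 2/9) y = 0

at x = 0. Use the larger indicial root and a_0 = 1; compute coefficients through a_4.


Write in Frobenius form y'' + (p(x)/x) y' + (q(x)/x^2) y = 0:
  p(x) = 0,  q(x) = 3x + 2/9.
Indicial equation: r(r-1) + (0) r + (2/9) = 0 -> roots r_1 = 2/3, r_2 = 1/3.
Take r = r_1 = 2/3. Let y(x) = x^r sum_{n>=0} a_n x^n with a_0 = 1.
Substitute y = x^r sum a_n x^n and match x^{r+n}. The recurrence is
  D(n) a_n + 3 a_{n-1} = 0,  where D(n) = (r+n)(r+n-1) + (0)(r+n) + (2/9).
  a_n = -3 / D(n) * a_{n-1}.
Since the indicial polynomial factors as (r - r_1)(r - r_2), D(n) = (r_1 + n - r_1)(r_1 + n - r_2) = n(n + 1/3).
Evaluating step by step (a_0 = 1):
  n = 1: D(1) = 1(1 + 1/3) = 4/3; numerator = -3(1) = -3; a_1 = (-3)/(4/3) = -9/4
  n = 2: D(2) = 2(2 + 1/3) = 14/3; numerator = -3(-9/4) = 27/4; a_2 = (27/4)/(14/3) = 81/56
  n = 3: D(3) = 3(3 + 1/3) = 10; numerator = -3(81/56) = -243/56; a_3 = (-243/56)/(10) = -243/560
  n = 4: D(4) = 4(4 + 1/3) = 52/3; numerator = -3(-243/560) = 729/560; a_4 = (729/560)/(52/3) = 2187/29120

r = 2/3; a_0 = 1; a_1 = -9/4; a_2 = 81/56; a_3 = -243/560; a_4 = 2187/29120


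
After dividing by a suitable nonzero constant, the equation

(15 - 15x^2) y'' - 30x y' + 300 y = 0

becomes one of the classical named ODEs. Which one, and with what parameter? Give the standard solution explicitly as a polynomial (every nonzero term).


All three coefficients share the factor 15; dividing through by 15 gives  (1 - x^2) y'' - 2x y' + 20 y = 0.
This matches the Legendre equation (1 - x^2) y'' - 2x y' + n(n+1) y = 0 (note the -2x y' term) with n(n+1) = 20, so n = 4; the polynomial solution is P_4(x).
With y = sum_k a_k x^k, matching x^k gives (k+2)(k+1) a_{k+2} = [k(k+1) - n(n+1)] a_k = (k - 4)(k + 5) a_k. The right side vanishes at k = 4, so the series with the parity of 4 terminates at degree 4.
Standard normalization (P_n(1) = 1): leading coefficient (2n)!/(2^n (n!)^2) = 40320/(16*576) = 35/8, so a_4 = 35/8. Work downward with a_k = (k+1)(k+2) a_{k+2} / ((k - 4)(k + 5)):
  a_2 = (3)(4)(35/8) / ((2 - 4)(2 + 5)) = (105/2)/(-14) = -15/4
  a_0 = (1)(2)(-15/4) / ((0 - 4)(0 + 5)) = (-15/2)/(-20) = 3/8
Hence P_4(x) = 35 x^4/8 - 15 x^2/4 + 3/8.

P_4(x); series = 35 x^4/8 - 15 x^2/4 + 3/8


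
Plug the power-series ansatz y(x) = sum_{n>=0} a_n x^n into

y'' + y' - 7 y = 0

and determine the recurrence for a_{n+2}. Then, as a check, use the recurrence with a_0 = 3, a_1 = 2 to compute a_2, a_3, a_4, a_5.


Substitute y = sum_n a_n x^n.
y''(x) has coefficient (n+2)(n+1) a_{n+2} at x^n;
y'(x) has coefficient (n+1) a_{n+1} at x^n;
-7 y(x) has coefficient -7 a_n at x^n.
Matching x^n: (n+2)(n+1) a_{n+2} + (n+1) a_{n+1} - 7 a_n = 0.
Thus a_{n+2} = [-(n+1) a_{n+1} + 7 a_n] / ((n+1)(n+2)).

Check with a_0 = 3, a_1 = 2 (apply the recurrence for n = 0, 1, 2, 3): a_0 = 3, a_1 = 2, a_2 = 19/2, a_3 = -5/6, a_4 = 23/4, a_5 = -173/120.

a_(n+2) = [-(n+1) a_(n+1) + 7 a_n] / ((n+1)(n+2)); check: a_0 = 3, a_1 = 2, a_2 = 19/2, a_3 = -5/6, a_4 = 23/4, a_5 = -173/120


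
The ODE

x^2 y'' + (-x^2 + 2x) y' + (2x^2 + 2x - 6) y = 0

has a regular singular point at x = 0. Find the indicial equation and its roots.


Divide by x^2 to reach normal form y'' + P_1(x) y' + P_2(x) y = 0 with P_1(x) = -1 + 2/x and P_2(x) = 2 + 2/x - 6/x^2.
x = 0 is a singular point because the y'-coefficient -1 + 2/x has a pole at x = 0 and the y-coefficient 2 + 2/x - 6/x^2 has a pole at x = 0.
It is a regular singular point because x P_1(x) = p(x) = 2 - x and x^2 P_2(x) = q(x) = 2x^2 + 2x - 6 are polynomials, hence analytic at x = 0.
p(0) = 2,  q(0) = -6.
Indicial equation: r(r-1) + p(0) r + q(0) = 0, i.e. r^2 + (p(0) - 1) r + q(0) = 0, i.e. r^2 + 1 r - 6 = 0.
Discriminant: (1)^2 - 4(-6) = 25, so r = (-1 ± 5)/2.
Solving: r_1 = 2, r_2 = -3.

indicial: r^2 + 1 r - 6 = 0; roots r_1 = 2, r_2 = -3


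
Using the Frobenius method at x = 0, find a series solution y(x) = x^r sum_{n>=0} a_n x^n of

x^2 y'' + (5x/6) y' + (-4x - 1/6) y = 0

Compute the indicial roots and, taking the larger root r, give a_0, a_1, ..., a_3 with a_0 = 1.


Write in Frobenius form y'' + (p(x)/x) y' + (q(x)/x^2) y = 0:
  p(x) = 5/6,  q(x) = -4x - 1/6.
Indicial equation: r(r-1) + (5/6) r + (-1/6) = 0 -> roots r_1 = 1/2, r_2 = -1/3.
Take r = r_1 = 1/2. Let y(x) = x^r sum_{n>=0} a_n x^n with a_0 = 1.
Substitute y = x^r sum a_n x^n and match x^{r+n}. The recurrence is
  D(n) a_n - 4 a_{n-1} = 0,  where D(n) = (r+n)(r+n-1) + (5/6)(r+n) + (-1/6).
  a_n = 4 / D(n) * a_{n-1}.
Since the indicial polynomial factors as (r - r_1)(r - r_2), D(n) = (r_1 + n - r_1)(r_1 + n - r_2) = n(n + 5/6).
Evaluating step by step (a_0 = 1):
  n = 1: D(1) = 1(1 + 5/6) = 11/6; numerator = 4(1) = 4; a_1 = (4)/(11/6) = 24/11
  n = 2: D(2) = 2(2 + 5/6) = 17/3; numerator = 4(24/11) = 96/11; a_2 = (96/11)/(17/3) = 288/187
  n = 3: D(3) = 3(3 + 5/6) = 23/2; numerator = 4(288/187) = 1152/187; a_3 = (1152/187)/(23/2) = 2304/4301

r = 1/2; a_0 = 1; a_1 = 24/11; a_2 = 288/187; a_3 = 2304/4301


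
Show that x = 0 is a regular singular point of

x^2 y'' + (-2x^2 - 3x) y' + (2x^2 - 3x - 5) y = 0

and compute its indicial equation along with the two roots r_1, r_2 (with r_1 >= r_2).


Divide by x^2 to reach normal form y'' + P_1(x) y' + P_2(x) y = 0 with P_1(x) = -2 - 3/x and P_2(x) = 2 - 3/x - 5/x^2.
x = 0 is a singular point because the y'-coefficient -2 - 3/x has a pole at x = 0 and the y-coefficient 2 - 3/x - 5/x^2 has a pole at x = 0.
It is a regular singular point because x P_1(x) = p(x) = -2x - 3 and x^2 P_2(x) = q(x) = 2x^2 - 3x - 5 are polynomials, hence analytic at x = 0.
p(0) = -3,  q(0) = -5.
Indicial equation: r(r-1) + p(0) r + q(0) = 0, i.e. r^2 + (p(0) - 1) r + q(0) = 0, i.e. r^2 - 4 r - 5 = 0.
Discriminant: (-4)^2 - 4(-5) = 36, so r = (4 ± 6)/2.
Solving: r_1 = 5, r_2 = -1.

indicial: r^2 - 4 r - 5 = 0; roots r_1 = 5, r_2 = -1


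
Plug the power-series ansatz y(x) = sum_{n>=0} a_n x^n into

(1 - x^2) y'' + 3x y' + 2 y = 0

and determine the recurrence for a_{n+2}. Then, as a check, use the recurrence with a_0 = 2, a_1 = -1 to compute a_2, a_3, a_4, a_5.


Substitute y = sum_n a_n x^n.
(1 - 1 x^2) y'' contributes (n+2)(n+1) a_{n+2} - n(n-1) a_n at x^n.
3 x y'(x) contributes 3 n a_n at x^n.
2 y(x) contributes 2 a_n at x^n.
Matching x^n: (n+2)(n+1) a_{n+2} + (-n(n-1) + 3 n + 2) a_n = 0.
Thus a_{n+2} = (n(n-1) - 3 n - 2) / ((n+1)(n+2)) * a_n.

Check with a_0 = 2, a_1 = -1 (apply the recurrence for n = 0, 1, 2, 3): a_0 = 2, a_1 = -1, a_2 = -2, a_3 = 5/6, a_4 = 1, a_5 = -5/24.

a_(n+2) = (n(n-1) - 3 n - 2) / ((n+1)(n+2)) * a_n; check: a_0 = 2, a_1 = -1, a_2 = -2, a_3 = 5/6, a_4 = 1, a_5 = -5/24


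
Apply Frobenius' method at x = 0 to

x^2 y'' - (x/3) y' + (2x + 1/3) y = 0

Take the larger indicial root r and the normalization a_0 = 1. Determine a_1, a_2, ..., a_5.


Write in Frobenius form y'' + (p(x)/x) y' + (q(x)/x^2) y = 0:
  p(x) = -1/3,  q(x) = 2x + 1/3.
Indicial equation: r(r-1) + (-1/3) r + (1/3) = 0 -> roots r_1 = 1, r_2 = 1/3.
Take r = r_1 = 1. Let y(x) = x^r sum_{n>=0} a_n x^n with a_0 = 1.
Substitute y = x^r sum a_n x^n and match x^{r+n}. The recurrence is
  D(n) a_n + 2 a_{n-1} = 0,  where D(n) = (r+n)(r+n-1) + (-1/3)(r+n) + (1/3).
  a_n = -2 / D(n) * a_{n-1}.
Since the indicial polynomial factors as (r - r_1)(r - r_2), D(n) = (r_1 + n - r_1)(r_1 + n - r_2) = n(n + 2/3).
Evaluating step by step (a_0 = 1):
  n = 1: D(1) = 1(1 + 2/3) = 5/3; numerator = -2(1) = -2; a_1 = (-2)/(5/3) = -6/5
  n = 2: D(2) = 2(2 + 2/3) = 16/3; numerator = -2(-6/5) = 12/5; a_2 = (12/5)/(16/3) = 9/20
  n = 3: D(3) = 3(3 + 2/3) = 11; numerator = -2(9/20) = -9/10; a_3 = (-9/10)/(11) = -9/110
  n = 4: D(4) = 4(4 + 2/3) = 56/3; numerator = -2(-9/110) = 9/55; a_4 = (9/55)/(56/3) = 27/3080
  n = 5: D(5) = 5(5 + 2/3) = 85/3; numerator = -2(27/3080) = -27/1540; a_5 = (-27/1540)/(85/3) = -81/130900

r = 1; a_0 = 1; a_1 = -6/5; a_2 = 9/20; a_3 = -9/110; a_4 = 27/3080; a_5 = -81/130900


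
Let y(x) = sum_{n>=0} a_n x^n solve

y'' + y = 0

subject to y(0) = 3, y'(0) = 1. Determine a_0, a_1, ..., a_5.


Ansatz: y(x) = sum_{n>=0} a_n x^n, so y'(x) = sum_{n>=1} n a_n x^(n-1) and y''(x) = sum_{n>=2} n(n-1) a_n x^(n-2).
Substitute into P(x) y'' + Q(x) y' + R(x) y = 0 with P(x) = 1, Q(x) = 0, R(x) = 1, and match powers of x.
Initial conditions: a_0 = 3, a_1 = 1.
Setting the coefficient of each power of x to zero and solving order by order (substituting the coefficients already found):
  x^0: 2 a_2 + a_0 = 0  ->  2 a_2 = -a_0 = -3  ->  a_2 = -3/2
  x^1: 6 a_3 + a_1 = 0  ->  6 a_3 = -a_1 = -1  ->  a_3 = -1/6
  x^2: 12 a_4 + a_2 = 0  ->  12 a_4 = -a_2 = 3/2  ->  a_4 = 1/8
  x^3: 20 a_5 + a_3 = 0  ->  20 a_5 = -a_3 = 1/6  ->  a_5 = 1/120
Truncated series: y(x) = 3 + x - (3/2) x^2 - (1/6) x^3 + (1/8) x^4 + (1/120) x^5 + O(x^6).

a_0 = 3; a_1 = 1; a_2 = -3/2; a_3 = -1/6; a_4 = 1/8; a_5 = 1/120


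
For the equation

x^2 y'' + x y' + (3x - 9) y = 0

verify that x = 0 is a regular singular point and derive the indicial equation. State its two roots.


Divide by x^2 to reach normal form y'' + P_1(x) y' + P_2(x) y = 0 with P_1(x) = 1/x and P_2(x) = 3/x - 9/x^2.
x = 0 is a singular point because the y'-coefficient 1/x has a pole at x = 0 and the y-coefficient 3/x - 9/x^2 has a pole at x = 0.
It is a regular singular point because x P_1(x) = p(x) = 1 and x^2 P_2(x) = q(x) = 3x - 9 are polynomials, hence analytic at x = 0.
p(0) = 1,  q(0) = -9.
Indicial equation: r(r-1) + p(0) r + q(0) = 0, i.e. r^2 + (p(0) - 1) r + q(0) = 0, i.e. r^2 - 9 = 0.
Discriminant: (0)^2 - 4(-9) = 36, so r = (0 ± 6)/2.
Solving: r_1 = 3, r_2 = -3.

indicial: r^2 - 9 = 0; roots r_1 = 3, r_2 = -3


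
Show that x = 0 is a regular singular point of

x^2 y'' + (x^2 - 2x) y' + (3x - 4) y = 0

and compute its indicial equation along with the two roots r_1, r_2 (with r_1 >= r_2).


Divide by x^2 to reach normal form y'' + P_1(x) y' + P_2(x) y = 0 with P_1(x) = 1 - 2/x and P_2(x) = 3/x - 4/x^2.
x = 0 is a singular point because the y'-coefficient 1 - 2/x has a pole at x = 0 and the y-coefficient 3/x - 4/x^2 has a pole at x = 0.
It is a regular singular point because x P_1(x) = p(x) = x - 2 and x^2 P_2(x) = q(x) = 3x - 4 are polynomials, hence analytic at x = 0.
p(0) = -2,  q(0) = -4.
Indicial equation: r(r-1) + p(0) r + q(0) = 0, i.e. r^2 + (p(0) - 1) r + q(0) = 0, i.e. r^2 - 3 r - 4 = 0.
Discriminant: (-3)^2 - 4(-4) = 25, so r = (3 ± 5)/2.
Solving: r_1 = 4, r_2 = -1.

indicial: r^2 - 3 r - 4 = 0; roots r_1 = 4, r_2 = -1


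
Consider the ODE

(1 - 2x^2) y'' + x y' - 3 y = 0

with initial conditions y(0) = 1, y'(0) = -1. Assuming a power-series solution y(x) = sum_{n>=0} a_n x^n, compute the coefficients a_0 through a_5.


Ansatz: y(x) = sum_{n>=0} a_n x^n, so y'(x) = sum_{n>=1} n a_n x^(n-1) and y''(x) = sum_{n>=2} n(n-1) a_n x^(n-2).
Substitute into P(x) y'' + Q(x) y' + R(x) y = 0 with P(x) = 1 - 2x^2, Q(x) = x, R(x) = -3, and match powers of x.
Initial conditions: a_0 = 1, a_1 = -1.
Setting the coefficient of each power of x to zero and solving order by order (substituting the coefficients already found):
  x^0: 2 a_2 - 3 a_0 = 0  ->  2 a_2 = 3 a_0 = 3  ->  a_2 = 3/2
  x^1: 6 a_3 - 2 a_1 = 0  ->  6 a_3 = 2 a_1 = -2  ->  a_3 = -1/3
  x^2: 12 a_4 - 5 a_2 = 0  ->  12 a_4 = 5 a_2 = 15/2  ->  a_4 = 5/8
  x^3: 20 a_5 - 12 a_3 = 0  ->  20 a_5 = 12 a_3 = -4  ->  a_5 = -1/5
Truncated series: y(x) = 1 - x + (3/2) x^2 - (1/3) x^3 + (5/8) x^4 - (1/5) x^5 + O(x^6).

a_0 = 1; a_1 = -1; a_2 = 3/2; a_3 = -1/3; a_4 = 5/8; a_5 = -1/5


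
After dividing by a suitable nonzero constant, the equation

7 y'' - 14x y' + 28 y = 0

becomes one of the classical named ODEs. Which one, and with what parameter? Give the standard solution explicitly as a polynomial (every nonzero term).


All three coefficients share the factor 7; dividing through by 7 gives  y'' - 2x y' + 4 y = 0.
This matches the Hermite equation y'' - 2x y' + 2n y = 0 with 2n = 4, so n = 2; the polynomial solution is H_2(x).
With y = sum_k a_k x^k, matching x^k gives (k+2)(k+1) a_{k+2} = 2(k - n) a_k = 2(k - 2) a_k. The right side vanishes at k = 2, so the series with the parity of 2 terminates at degree 2.
Standard normalization: leading coefficient of H_n is 2^n, so a_2 = 2^2 = 4. Work downward with a_k = (k+1)(k+2) a_{k+2} / (2(k - n)):
  a_0 = (1)(2)(4) / (2(0 - 2)) = 8/(-4) = -2
Hence H_2(x) = 4 x^2 - 2.

H_2(x); series = 4 x^2 - 2


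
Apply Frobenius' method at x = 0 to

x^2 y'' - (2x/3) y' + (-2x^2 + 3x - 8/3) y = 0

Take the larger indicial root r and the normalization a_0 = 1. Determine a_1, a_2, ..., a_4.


Write in Frobenius form y'' + (p(x)/x) y' + (q(x)/x^2) y = 0:
  p(x) = -2/3,  q(x) = -2x^2 + 3x - 8/3.
Indicial equation: r(r-1) + (-2/3) r + (-8/3) = 0 -> roots r_1 = 8/3, r_2 = -1.
Take r = r_1 = 8/3. Let y(x) = x^r sum_{n>=0} a_n x^n with a_0 = 1.
Substitute y = x^r sum a_n x^n and match x^{r+n}. The recurrence is
  D(n) a_n + 3 a_{n-1} - 2 a_{n-2} = 0,  where D(n) = (r+n)(r+n-1) + (-2/3)(r+n) + (-8/3).
  a_n = [-3 a_{n-1} + 2 a_{n-2}] / D(n).
Since the indicial polynomial factors as (r - r_1)(r - r_2), D(n) = (r_1 + n - r_1)(r_1 + n - r_2) = n(n + 11/3).
Evaluating step by step (a_0 = 1):
  n = 1: D(1) = 1(1 + 11/3) = 14/3; numerator = -3(1) = -3; a_1 = (-3)/(14/3) = -9/14
  n = 2: D(2) = 2(2 + 11/3) = 34/3; numerator = -3(-9/14) + 2(1) = 55/14; a_2 = (55/14)/(34/3) = 165/476
  n = 3: D(3) = 3(3 + 11/3) = 20; numerator = -3(165/476) + 2(-9/14) = -1107/476; a_3 = (-1107/476)/(20) = -1107/9520
  n = 4: D(4) = 4(4 + 11/3) = 92/3; numerator = -3(-1107/9520) + 2(165/476) = 9921/9520; a_4 = (9921/9520)/(92/3) = 29763/875840

r = 8/3; a_0 = 1; a_1 = -9/14; a_2 = 165/476; a_3 = -1107/9520; a_4 = 29763/875840


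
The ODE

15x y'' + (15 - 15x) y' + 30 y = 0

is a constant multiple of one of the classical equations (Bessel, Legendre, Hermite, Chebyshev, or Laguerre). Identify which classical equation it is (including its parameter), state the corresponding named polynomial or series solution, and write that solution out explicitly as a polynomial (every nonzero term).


All three coefficients share the factor 15; dividing through by 15 gives  x y'' + (1 - x) y' + 2 y = 0.
This matches the Laguerre equation x y'' + (1 - x) y' + n y = 0 with n = 2; the polynomial solution is L_2(x).
With y = sum_k a_k x^k, matching x^k gives (k+1)k a_{k+1} + (k+1) a_{k+1} - k a_k + n a_k = 0, i.e. (k+1)^2 a_{k+1} = (k - n) a_k = (k - 2) a_k. The right side vanishes at k = 2, so the series terminates at degree 2.
Standard normalization L_n(0) = 1 gives a_0 = 1. Work upward with a_{k+1} = (k - 2) a_k / (k+1)^2:
  a_1 = (0 - 2)(1) / 1^2 = -2/1 = -2
  a_2 = (1 - 2)(-2) / 2^2 = 2/4 = 1/2
Hence L_2(x) = x^2/2 - 2 x + 1.

L_2(x); series = x^2/2 - 2 x + 1


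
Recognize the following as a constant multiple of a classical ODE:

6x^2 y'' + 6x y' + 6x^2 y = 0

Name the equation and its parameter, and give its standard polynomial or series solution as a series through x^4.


All three coefficients share the factor 6; dividing through by 6 gives  x^2 y'' + x y' + x^2 y = 0.
This matches the Bessel equation x^2 y'' + x y' + (x^2 - nu^2) y = 0 with nu^2 = 0, so nu = 0; the solution bounded at x = 0 is J_0(x).
Frobenius at x = 0: indicial roots ±nu; for r = nu the recurrence k(k + 2nu) c_k = -c_{k-2} gives the standard series J_nu(x) = sum_{k>=0} (-1)^k / (k! (k+nu)!) (x/2)^(2k+nu). Evaluate the first 3 terms:
  k = 0: (-1)^0 / (0! * 0! * 2^0) x^0 = 1/(1*1*1) x^0 = (1) x^0
  k = 1: (-1)^1 / (1! * 1! * 2^2) x^2 = -1/(1*1*4) x^2 = (-1/4) x^2
  k = 2: (-1)^2 / (2! * 2! * 2^4) x^4 = 1/(2*2*16) x^4 = (1/64) x^4
Hence J_0(x) = x^4/64 - x^2/4 + 1 + ....

J_0(x); series = x^4/64 - x^2/4 + 1


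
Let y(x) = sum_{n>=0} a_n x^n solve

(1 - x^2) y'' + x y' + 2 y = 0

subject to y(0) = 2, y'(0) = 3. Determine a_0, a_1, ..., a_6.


Ansatz: y(x) = sum_{n>=0} a_n x^n, so y'(x) = sum_{n>=1} n a_n x^(n-1) and y''(x) = sum_{n>=2} n(n-1) a_n x^(n-2).
Substitute into P(x) y'' + Q(x) y' + R(x) y = 0 with P(x) = 1 - x^2, Q(x) = x, R(x) = 2, and match powers of x.
Initial conditions: a_0 = 2, a_1 = 3.
Setting the coefficient of each power of x to zero and solving order by order (substituting the coefficients already found):
  x^0: 2 a_2 + 2 a_0 = 0  ->  2 a_2 = -2 a_0 = -4  ->  a_2 = -2
  x^1: 6 a_3 + 3 a_1 = 0  ->  6 a_3 = -3 a_1 = -9  ->  a_3 = -3/2
  x^2: 12 a_4 + 2 a_2 = 0  ->  12 a_4 = -2 a_2 = 4  ->  a_4 = 1/3
  x^3: 20 a_5 - a_3 = 0  ->  20 a_5 = a_3 = -3/2  ->  a_5 = -3/40
  x^4: 30 a_6 - 6 a_4 = 0  ->  30 a_6 = 6 a_4 = 2  ->  a_6 = 1/15
Truncated series: y(x) = 2 + 3 x - 2 x^2 - (3/2) x^3 + (1/3) x^4 - (3/40) x^5 + (1/15) x^6 + O(x^7).

a_0 = 2; a_1 = 3; a_2 = -2; a_3 = -3/2; a_4 = 1/3; a_5 = -3/40; a_6 = 1/15


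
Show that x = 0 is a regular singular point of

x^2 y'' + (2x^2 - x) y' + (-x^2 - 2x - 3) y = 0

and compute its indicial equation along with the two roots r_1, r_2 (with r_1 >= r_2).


Divide by x^2 to reach normal form y'' + P_1(x) y' + P_2(x) y = 0 with P_1(x) = 2 - 1/x and P_2(x) = -1 - 2/x - 3/x^2.
x = 0 is a singular point because the y'-coefficient 2 - 1/x has a pole at x = 0 and the y-coefficient -1 - 2/x - 3/x^2 has a pole at x = 0.
It is a regular singular point because x P_1(x) = p(x) = 2x - 1 and x^2 P_2(x) = q(x) = -x^2 - 2x - 3 are polynomials, hence analytic at x = 0.
p(0) = -1,  q(0) = -3.
Indicial equation: r(r-1) + p(0) r + q(0) = 0, i.e. r^2 + (p(0) - 1) r + q(0) = 0, i.e. r^2 - 2 r - 3 = 0.
Discriminant: (-2)^2 - 4(-3) = 16, so r = (2 ± 4)/2.
Solving: r_1 = 3, r_2 = -1.

indicial: r^2 - 2 r - 3 = 0; roots r_1 = 3, r_2 = -1


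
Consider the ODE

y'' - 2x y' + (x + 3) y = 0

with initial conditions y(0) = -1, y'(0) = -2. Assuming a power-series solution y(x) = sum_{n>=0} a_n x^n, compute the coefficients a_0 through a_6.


Ansatz: y(x) = sum_{n>=0} a_n x^n, so y'(x) = sum_{n>=1} n a_n x^(n-1) and y''(x) = sum_{n>=2} n(n-1) a_n x^(n-2).
Substitute into P(x) y'' + Q(x) y' + R(x) y = 0 with P(x) = 1, Q(x) = -2x, R(x) = x + 3, and match powers of x.
Initial conditions: a_0 = -1, a_1 = -2.
Setting the coefficient of each power of x to zero and solving order by order (substituting the coefficients already found):
  x^0: 2 a_2 + 3 a_0 = 0  ->  2 a_2 = -3 a_0 = 3  ->  a_2 = 3/2
  x^1: 6 a_3 + a_1 + a_0 = 0  ->  6 a_3 = -a_1 - a_0 = 3  ->  a_3 = 1/2
  x^2: 12 a_4 - a_2 + a_1 = 0  ->  12 a_4 = a_2 - a_1 = 7/2  ->  a_4 = 7/24
  x^3: 20 a_5 - 3 a_3 + a_2 = 0  ->  20 a_5 = 3 a_3 - a_2 = 0  ->  a_5 = 0
  x^4: 30 a_6 - 5 a_4 + a_3 = 0  ->  30 a_6 = 5 a_4 - a_3 = 23/24  ->  a_6 = 23/720
Truncated series: y(x) = -1 - 2 x + (3/2) x^2 + (1/2) x^3 + (7/24) x^4 + (23/720) x^6 + O(x^7).

a_0 = -1; a_1 = -2; a_2 = 3/2; a_3 = 1/2; a_4 = 7/24; a_5 = 0; a_6 = 23/720


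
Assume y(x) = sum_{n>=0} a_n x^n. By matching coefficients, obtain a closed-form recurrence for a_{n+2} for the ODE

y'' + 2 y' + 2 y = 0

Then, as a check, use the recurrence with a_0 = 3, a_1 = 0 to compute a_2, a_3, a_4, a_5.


Substitute y = sum_n a_n x^n.
y''(x) has coefficient (n+2)(n+1) a_{n+2} at x^n;
2 y'(x) has coefficient 2 (n+1) a_{n+1} at x^n;
2 y(x) has coefficient 2 a_n at x^n.
Matching x^n: (n+2)(n+1) a_{n+2} + 2 (n+1) a_{n+1} + 2 a_n = 0.
Thus a_{n+2} = [-2 (n+1) a_{n+1} - 2 a_n] / ((n+1)(n+2)).

Check with a_0 = 3, a_1 = 0 (apply the recurrence for n = 0, 1, 2, 3): a_0 = 3, a_1 = 0, a_2 = -3, a_3 = 2, a_4 = -1/2, a_5 = 0.

a_(n+2) = [-2 (n+1) a_(n+1) - 2 a_n] / ((n+1)(n+2)); check: a_0 = 3, a_1 = 0, a_2 = -3, a_3 = 2, a_4 = -1/2, a_5 = 0


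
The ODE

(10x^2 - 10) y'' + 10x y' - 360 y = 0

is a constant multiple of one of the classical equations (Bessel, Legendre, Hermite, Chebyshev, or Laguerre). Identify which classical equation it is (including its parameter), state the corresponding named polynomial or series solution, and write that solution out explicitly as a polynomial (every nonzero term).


All three coefficients share the factor -10; dividing through by -10 gives  (1 - x^2) y'' - x y' + 36 y = 0.
This matches the Chebyshev equation (1 - x^2) y'' - x y' + n^2 y = 0 (note the -x y' term, not -2x y') with n^2 = 36, so n = 6; the polynomial solution is T_6(x).
With y = sum_k a_k x^k, matching x^k gives (k+2)(k+1) a_{k+2} = (k^2 - n^2) a_k = (k - 6)(k + 6) a_k. The right side vanishes at k = 6, so the series with the parity of 6 terminates at degree 6.
Standard normalization: leading coefficient of T_n is 2^(n-1), so a_6 = 2^5 = 32. Work downward with a_k = (k+1)(k+2) a_{k+2} / ((k - 6)(k + 6)):
  a_4 = (5)(6)(32) / ((4 - 6)(4 + 6)) = 960/(-20) = -48
  a_2 = (3)(4)(-48) / ((2 - 6)(2 + 6)) = -576/(-32) = 18
  a_0 = (1)(2)(18) / ((0 - 6)(0 + 6)) = 36/(-36) = -1
Hence T_6(x) = 32 x^6 - 48 x^4 + 18 x^2 - 1.

T_6(x); series = 32 x^6 - 48 x^4 + 18 x^2 - 1


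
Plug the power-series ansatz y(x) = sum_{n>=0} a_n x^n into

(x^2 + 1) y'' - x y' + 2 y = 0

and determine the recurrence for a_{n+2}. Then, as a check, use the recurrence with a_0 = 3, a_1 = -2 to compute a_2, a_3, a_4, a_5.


Substitute y = sum_n a_n x^n.
(1 + 1 x^2) y'' contributes (n+2)(n+1) a_{n+2} + n(n-1) a_n at x^n.
-x y'(x) contributes -n a_n at x^n.
2 y(x) contributes 2 a_n at x^n.
Matching x^n: (n+2)(n+1) a_{n+2} + (n(n-1) - n + 2) a_n = 0.
Thus a_{n+2} = (-n(n-1) + n - 2) / ((n+1)(n+2)) * a_n.

Check with a_0 = 3, a_1 = -2 (apply the recurrence for n = 0, 1, 2, 3): a_0 = 3, a_1 = -2, a_2 = -3, a_3 = 1/3, a_4 = 1/2, a_5 = -1/12.

a_(n+2) = (-n(n-1) + n - 2) / ((n+1)(n+2)) * a_n; check: a_0 = 3, a_1 = -2, a_2 = -3, a_3 = 1/3, a_4 = 1/2, a_5 = -1/12


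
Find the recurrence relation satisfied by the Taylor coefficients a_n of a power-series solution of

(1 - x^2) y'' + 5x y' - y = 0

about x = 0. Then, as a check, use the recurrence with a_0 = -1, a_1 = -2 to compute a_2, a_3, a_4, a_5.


Substitute y = sum_n a_n x^n.
(1 - 1 x^2) y'' contributes (n+2)(n+1) a_{n+2} - n(n-1) a_n at x^n.
5 x y'(x) contributes 5 n a_n at x^n.
-y(x) contributes -1 a_n at x^n.
Matching x^n: (n+2)(n+1) a_{n+2} + (-n(n-1) + 5 n - 1) a_n = 0.
Thus a_{n+2} = (n(n-1) - 5 n + 1) / ((n+1)(n+2)) * a_n.

Check with a_0 = -1, a_1 = -2 (apply the recurrence for n = 0, 1, 2, 3): a_0 = -1, a_1 = -2, a_2 = -1/2, a_3 = 4/3, a_4 = 7/24, a_5 = -8/15.

a_(n+2) = (n(n-1) - 5 n + 1) / ((n+1)(n+2)) * a_n; check: a_0 = -1, a_1 = -2, a_2 = -1/2, a_3 = 4/3, a_4 = 7/24, a_5 = -8/15


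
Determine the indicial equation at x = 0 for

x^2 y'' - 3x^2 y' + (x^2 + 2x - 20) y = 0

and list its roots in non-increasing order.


Divide by x^2 to reach normal form y'' + P_1(x) y' + P_2(x) y = 0 with P_1(x) = -3 and P_2(x) = 1 + 2/x - 20/x^2.
x = 0 is a singular point because the y-coefficient 1 + 2/x - 20/x^2 has a pole at x = 0.
It is a regular singular point because x P_1(x) = p(x) = -3x and x^2 P_2(x) = q(x) = x^2 + 2x - 20 are polynomials, hence analytic at x = 0.
p(0) = 0,  q(0) = -20.
Indicial equation: r(r-1) + p(0) r + q(0) = 0, i.e. r^2 + (p(0) - 1) r + q(0) = 0, i.e. r^2 - 1 r - 20 = 0.
Discriminant: (-1)^2 - 4(-20) = 81, so r = (1 ± 9)/2.
Solving: r_1 = 5, r_2 = -4.

indicial: r^2 - 1 r - 20 = 0; roots r_1 = 5, r_2 = -4


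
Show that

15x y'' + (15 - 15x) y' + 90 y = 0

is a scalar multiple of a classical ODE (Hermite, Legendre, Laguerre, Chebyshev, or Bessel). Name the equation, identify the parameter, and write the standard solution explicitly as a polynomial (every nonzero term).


All three coefficients share the factor 15; dividing through by 15 gives  x y'' + (1 - x) y' + 6 y = 0.
This matches the Laguerre equation x y'' + (1 - x) y' + n y = 0 with n = 6; the polynomial solution is L_6(x).
With y = sum_k a_k x^k, matching x^k gives (k+1)k a_{k+1} + (k+1) a_{k+1} - k a_k + n a_k = 0, i.e. (k+1)^2 a_{k+1} = (k - n) a_k = (k - 6) a_k. The right side vanishes at k = 6, so the series terminates at degree 6.
Standard normalization L_n(0) = 1 gives a_0 = 1. Work upward with a_{k+1} = (k - 6) a_k / (k+1)^2:
  a_1 = (0 - 6)(1) / 1^2 = -6/1 = -6
  a_2 = (1 - 6)(-6) / 2^2 = 30/4 = 15/2
  a_3 = (2 - 6)(15/2) / 3^2 = -30/9 = -10/3
  a_4 = (3 - 6)(-10/3) / 4^2 = 10/16 = 5/8
  a_5 = (4 - 6)(5/8) / 5^2 = (-5/4)/25 = -1/20
  a_6 = (5 - 6)(-1/20) / 6^2 = (1/20)/36 = 1/720
Hence L_6(x) = x^6/720 - x^5/20 + 5 x^4/8 - 10 x^3/3 + 15 x^2/2 - 6 x + 1.

L_6(x); series = x^6/720 - x^5/20 + 5 x^4/8 - 10 x^3/3 + 15 x^2/2 - 6 x + 1


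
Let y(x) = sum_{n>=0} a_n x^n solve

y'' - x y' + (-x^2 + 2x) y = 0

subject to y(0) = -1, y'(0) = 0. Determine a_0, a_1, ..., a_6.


Ansatz: y(x) = sum_{n>=0} a_n x^n, so y'(x) = sum_{n>=1} n a_n x^(n-1) and y''(x) = sum_{n>=2} n(n-1) a_n x^(n-2).
Substitute into P(x) y'' + Q(x) y' + R(x) y = 0 with P(x) = 1, Q(x) = -x, R(x) = -x^2 + 2x, and match powers of x.
Initial conditions: a_0 = -1, a_1 = 0.
Setting the coefficient of each power of x to zero and solving order by order (substituting the coefficients already found):
  x^0: 2 a_2 = 0  ->  a_2 = 0
  x^1: 6 a_3 - a_1 + 2 a_0 = 0  ->  6 a_3 = a_1 - 2 a_0 = 2  ->  a_3 = 1/3
  x^2: 12 a_4 - 2 a_2 + 2 a_1 - a_0 = 0  ->  12 a_4 = 2 a_2 - 2 a_1 + a_0 = -1  ->  a_4 = -1/12
  x^3: 20 a_5 - 3 a_3 + 2 a_2 - a_1 = 0  ->  20 a_5 = 3 a_3 - 2 a_2 + a_1 = 1  ->  a_5 = 1/20
  x^4: 30 a_6 - 4 a_4 + 2 a_3 - a_2 = 0  ->  30 a_6 = 4 a_4 - 2 a_3 + a_2 = -1  ->  a_6 = -1/30
Truncated series: y(x) = -1 + (1/3) x^3 - (1/12) x^4 + (1/20) x^5 - (1/30) x^6 + O(x^7).

a_0 = -1; a_1 = 0; a_2 = 0; a_3 = 1/3; a_4 = -1/12; a_5 = 1/20; a_6 = -1/30


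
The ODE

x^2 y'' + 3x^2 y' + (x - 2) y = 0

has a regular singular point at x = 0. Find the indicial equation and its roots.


Divide by x^2 to reach normal form y'' + P_1(x) y' + P_2(x) y = 0 with P_1(x) = 3 and P_2(x) = 1/x - 2/x^2.
x = 0 is a singular point because the y-coefficient 1/x - 2/x^2 has a pole at x = 0.
It is a regular singular point because x P_1(x) = p(x) = 3x and x^2 P_2(x) = q(x) = x - 2 are polynomials, hence analytic at x = 0.
p(0) = 0,  q(0) = -2.
Indicial equation: r(r-1) + p(0) r + q(0) = 0, i.e. r^2 + (p(0) - 1) r + q(0) = 0, i.e. r^2 - 1 r - 2 = 0.
Discriminant: (-1)^2 - 4(-2) = 9, so r = (1 ± 3)/2.
Solving: r_1 = 2, r_2 = -1.

indicial: r^2 - 1 r - 2 = 0; roots r_1 = 2, r_2 = -1


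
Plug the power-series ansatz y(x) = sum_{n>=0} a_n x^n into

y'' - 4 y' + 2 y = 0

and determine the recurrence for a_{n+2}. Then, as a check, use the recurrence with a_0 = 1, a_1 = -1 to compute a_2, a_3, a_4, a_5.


Substitute y = sum_n a_n x^n.
y''(x) has coefficient (n+2)(n+1) a_{n+2} at x^n;
-4 y'(x) has coefficient -4 (n+1) a_{n+1} at x^n;
2 y(x) has coefficient 2 a_n at x^n.
Matching x^n: (n+2)(n+1) a_{n+2} - 4 (n+1) a_{n+1} + 2 a_n = 0.
Thus a_{n+2} = [4 (n+1) a_{n+1} - 2 a_n] / ((n+1)(n+2)).

Check with a_0 = 1, a_1 = -1 (apply the recurrence for n = 0, 1, 2, 3): a_0 = 1, a_1 = -1, a_2 = -3, a_3 = -11/3, a_4 = -19/6, a_5 = -13/6.

a_(n+2) = [4 (n+1) a_(n+1) - 2 a_n] / ((n+1)(n+2)); check: a_0 = 1, a_1 = -1, a_2 = -3, a_3 = -11/3, a_4 = -19/6, a_5 = -13/6


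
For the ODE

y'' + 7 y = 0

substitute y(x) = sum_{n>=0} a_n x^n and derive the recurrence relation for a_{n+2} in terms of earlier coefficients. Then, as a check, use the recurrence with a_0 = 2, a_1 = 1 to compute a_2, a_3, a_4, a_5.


Substitute y = sum_n a_n x^n into y'' + (const) y = 0.
y''(x) = sum_{n>=0} (n+2)(n+1) a_{n+2} x^n.
The ODE becomes sum_n [(n+2)(n+1) a_{n+2} + 7 a_n] x^n = 0.
Setting each coefficient to zero gives the recurrence:
  (n+2)(n+1) a_{n+2} + 7 a_n = 0,
  a_{n+2} = -7 / ((n+1)(n+2)) a_n.

Check with a_0 = 2, a_1 = 1 (apply the recurrence for n = 0, 1, 2, 3): a_0 = 2, a_1 = 1, a_2 = -7, a_3 = -7/6, a_4 = 49/12, a_5 = 49/120.

a_{n+2} = -7/((n+1)(n+2)) * a_n; check: a_0 = 2, a_1 = 1, a_2 = -7, a_3 = -7/6, a_4 = 49/12, a_5 = 49/120


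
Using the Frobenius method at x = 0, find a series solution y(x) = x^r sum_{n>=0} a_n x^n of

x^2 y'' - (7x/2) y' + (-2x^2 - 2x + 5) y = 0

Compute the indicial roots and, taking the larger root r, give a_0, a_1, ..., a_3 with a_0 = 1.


Write in Frobenius form y'' + (p(x)/x) y' + (q(x)/x^2) y = 0:
  p(x) = -7/2,  q(x) = -2x^2 - 2x + 5.
Indicial equation: r(r-1) + (-7/2) r + (5) = 0 -> roots r_1 = 5/2, r_2 = 2.
Take r = r_1 = 5/2. Let y(x) = x^r sum_{n>=0} a_n x^n with a_0 = 1.
Substitute y = x^r sum a_n x^n and match x^{r+n}. The recurrence is
  D(n) a_n - 2 a_{n-1} - 2 a_{n-2} = 0,  where D(n) = (r+n)(r+n-1) + (-7/2)(r+n) + (5).
  a_n = [2 a_{n-1} + 2 a_{n-2}] / D(n).
Since the indicial polynomial factors as (r - r_1)(r - r_2), D(n) = (r_1 + n - r_1)(r_1 + n - r_2) = n(n + 1/2).
Evaluating step by step (a_0 = 1):
  n = 1: D(1) = 1(1 + 1/2) = 3/2; numerator = 2(1) = 2; a_1 = (2)/(3/2) = 4/3
  n = 2: D(2) = 2(2 + 1/2) = 5; numerator = 2(4/3) + 2(1) = 14/3; a_2 = (14/3)/(5) = 14/15
  n = 3: D(3) = 3(3 + 1/2) = 21/2; numerator = 2(14/15) + 2(4/3) = 68/15; a_3 = (68/15)/(21/2) = 136/315

r = 5/2; a_0 = 1; a_1 = 4/3; a_2 = 14/15; a_3 = 136/315


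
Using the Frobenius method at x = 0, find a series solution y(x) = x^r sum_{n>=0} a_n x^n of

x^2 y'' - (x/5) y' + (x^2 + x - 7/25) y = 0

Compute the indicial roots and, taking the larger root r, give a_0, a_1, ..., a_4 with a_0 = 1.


Write in Frobenius form y'' + (p(x)/x) y' + (q(x)/x^2) y = 0:
  p(x) = -1/5,  q(x) = x^2 + x - 7/25.
Indicial equation: r(r-1) + (-1/5) r + (-7/25) = 0 -> roots r_1 = 7/5, r_2 = -1/5.
Take r = r_1 = 7/5. Let y(x) = x^r sum_{n>=0} a_n x^n with a_0 = 1.
Substitute y = x^r sum a_n x^n and match x^{r+n}. The recurrence is
  D(n) a_n + 1 a_{n-1} + 1 a_{n-2} = 0,  where D(n) = (r+n)(r+n-1) + (-1/5)(r+n) + (-7/25).
  a_n = [-1 a_{n-1} - 1 a_{n-2}] / D(n).
Since the indicial polynomial factors as (r - r_1)(r - r_2), D(n) = (r_1 + n - r_1)(r_1 + n - r_2) = n(n + 8/5).
Evaluating step by step (a_0 = 1):
  n = 1: D(1) = 1(1 + 8/5) = 13/5; numerator = -1(1) = -1; a_1 = (-1)/(13/5) = -5/13
  n = 2: D(2) = 2(2 + 8/5) = 36/5; numerator = -1(-5/13) - 1(1) = -8/13; a_2 = (-8/13)/(36/5) = -10/117
  n = 3: D(3) = 3(3 + 8/5) = 69/5; numerator = -1(-10/117) - 1(-5/13) = 55/117; a_3 = (55/117)/(69/5) = 275/8073
  n = 4: D(4) = 4(4 + 8/5) = 112/5; numerator = -1(275/8073) - 1(-10/117) = 415/8073; a_4 = (415/8073)/(112/5) = 2075/904176

r = 7/5; a_0 = 1; a_1 = -5/13; a_2 = -10/117; a_3 = 275/8073; a_4 = 2075/904176
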